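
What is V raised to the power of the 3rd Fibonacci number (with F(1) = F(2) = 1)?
Convert V (Roman numeral) → 5 (decimal)
Convert the 3rd Fibonacci number (with F(1) = F(2) = 1) (Fibonacci index) → 1, 1, 2 → 2 (decimal)
Compute 5 ^ 2 = 25
25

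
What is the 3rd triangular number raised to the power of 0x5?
Convert the 3rd triangular number (triangular index) → 3×4/2 = 6 (decimal)
Convert 0x5 (hexadecimal) → 5 (decimal)
Compute 6 ^ 5 = 7776
7776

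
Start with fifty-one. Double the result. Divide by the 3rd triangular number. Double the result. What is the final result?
Convert fifty-one (English words) → 51 (decimal)
Start: 51
51 × 2 = 102
Convert the 3rd triangular number (triangular index) → 3×4/2 = 6 (decimal)
102 ÷ 6 = 17
17 × 2 = 34
34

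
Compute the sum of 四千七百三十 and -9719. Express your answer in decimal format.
Convert 四千七百三十 (Chinese numeral) → 4×1000 + 7×100 + 3×10 = 4730 (decimal)
Compute 4730 + -9719 = -4989
-4989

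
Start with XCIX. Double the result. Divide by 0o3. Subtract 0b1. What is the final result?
Convert XCIX (Roman numeral) → 90 + 9 = 99 (decimal)
Start: 99
99 × 2 = 198
Convert 0o3 (octal) → 3 (decimal)
198 ÷ 3 = 66
Convert 0b1 (binary) → 1 (decimal)
66 - 1 = 65
65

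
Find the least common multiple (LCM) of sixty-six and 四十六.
Convert sixty-six (English words) → 66 (decimal)
Convert 四十六 (Chinese numeral) → 4×10 + 6 = 46 (decimal)
Compute lcm(66, 46) = 1518
1518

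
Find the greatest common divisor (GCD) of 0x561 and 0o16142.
Convert 0x561 (hexadecimal) → 5×256 + 6×16 + 1 = 1377 (decimal)
Convert 0o16142 (octal) → 1×4096 + 6×512 + 1×64 + 4×8 + 2 = 7266 (decimal)
Compute gcd(1377, 7266) = 3
3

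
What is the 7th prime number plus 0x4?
The 7th prime number = 17
Convert 0x4 (hexadecimal) → 4 (decimal)
Compute 17 + 4 = 21
21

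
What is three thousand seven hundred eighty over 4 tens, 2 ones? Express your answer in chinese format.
Convert three thousand seven hundred eighty (English words) → 3×1000 + 7×100 + 80 = 3780 (decimal)
Convert 4 tens, 2 ones (place-value notation) → 4×10 + 2 = 42 (decimal)
Compute 3780 ÷ 42 = 90
Convert 90 (decimal) → 90 = 9×10 → 九十 (Chinese numeral)
九十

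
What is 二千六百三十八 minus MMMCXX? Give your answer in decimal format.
Convert 二千六百三十八 (Chinese numeral) → 2×1000 + 6×100 + 3×10 + 8 = 2638 (decimal)
Convert MMMCXX (Roman numeral) → 1000 + 1000 + 1000 + 100 + 10 + 10 = 3120 (decimal)
Compute 2638 - 3120 = -482
-482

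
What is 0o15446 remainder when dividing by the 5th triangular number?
Convert 0o15446 (octal) → 1×4096 + 5×512 + 4×64 + 4×8 + 6 = 6950 (decimal)
Convert the 5th triangular number (triangular index) → 5×6/2 = 15 (decimal)
Compute 6950 mod 15 = 5
5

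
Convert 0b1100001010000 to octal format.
Convert 0b1100001010000 (binary) → 4096 + 2048 + 64 + 16 = 6224 (decimal)
Convert 6224 (decimal) → 6224 = 1×4096 + 4×512 + 1×64 + 2×8 → 0o14120 (octal)
0o14120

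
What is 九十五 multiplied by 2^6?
Convert 九十五 (Chinese numeral) → 9×10 + 5 = 95 (decimal)
Convert 2^6 (power) → 64 (decimal)
Compute 95 × 64 = 6080
6080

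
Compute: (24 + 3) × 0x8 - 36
Convert 0x8 (hexadecimal) → 8 (decimal)
Expression in decimal: (24 + 3) × 8 - 36
Parentheses first: 24 + 3 = 27
Multiply: 27 × 8 = 216
Subtract: 216 - 36 = 180
180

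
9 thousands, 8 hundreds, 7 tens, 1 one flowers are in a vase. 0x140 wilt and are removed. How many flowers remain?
Convert 9 thousands, 8 hundreds, 7 tens, 1 one (place-value notation) → 9×1000 + 8×100 + 7×10 + 1 = 9871 (decimal)
Convert 0x140 (hexadecimal) → 1×256 + 4×16 = 320 (decimal)
Compute 9871 - 320 = 9551
9551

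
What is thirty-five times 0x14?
Convert thirty-five (English words) → 35 (decimal)
Convert 0x14 (hexadecimal) → 1×16 + 4 = 20 (decimal)
Compute 35 × 20 = 700
700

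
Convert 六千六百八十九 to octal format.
Convert 六千六百八十九 (Chinese numeral) → 6×1000 + 6×100 + 8×10 + 9 = 6689 (decimal)
Convert 6689 (decimal) → 6689 = 1×4096 + 5×512 + 4×8 + 1 → 0o15041 (octal)
0o15041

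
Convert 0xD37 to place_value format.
Convert 0xD37 (hexadecimal) → 13×256 + 3×16 + 7 = 3383 (decimal)
Convert 3383 (decimal) → 3383 = 3×1000 + 3×100 + 8×10 + 3 → 3 thousands, 3 hundreds, 8 tens, 3 ones (place-value notation)
3 thousands, 3 hundreds, 8 tens, 3 ones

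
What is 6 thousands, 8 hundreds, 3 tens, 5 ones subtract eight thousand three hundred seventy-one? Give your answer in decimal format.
Convert 6 thousands, 8 hundreds, 3 tens, 5 ones (place-value notation) → 6×1000 + 8×100 + 3×10 + 5 = 6835 (decimal)
Convert eight thousand three hundred seventy-one (English words) → 8×1000 + 3×100 + 71 = 8371 (decimal)
Compute 6835 - 8371 = -1536
-1536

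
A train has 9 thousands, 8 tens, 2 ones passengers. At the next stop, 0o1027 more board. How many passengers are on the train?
Convert 9 thousands, 8 tens, 2 ones (place-value notation) → 9×1000 + 8×10 + 2 = 9082 (decimal)
Convert 0o1027 (octal) → 1×512 + 2×8 + 7 = 535 (decimal)
Compute 9082 + 535 = 9617
9617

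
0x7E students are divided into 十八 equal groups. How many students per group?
Convert 0x7E (hexadecimal) → 7×16 + 14 = 126 (decimal)
Convert 十八 (Chinese numeral) → 1×10 + 8 = 18 (decimal)
Compute 126 ÷ 18 = 7
7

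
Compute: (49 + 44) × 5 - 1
Parentheses first: 49 + 44 = 93
Multiply: 93 × 5 = 465
Subtract: 465 - 1 = 464
464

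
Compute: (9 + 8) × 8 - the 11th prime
Convert the 11th prime (prime index) → 31 (decimal)
Expression in decimal: (9 + 8) × 8 - 31
Parentheses first: 9 + 8 = 17
Multiply: 17 × 8 = 136
Subtract: 136 - 31 = 105
105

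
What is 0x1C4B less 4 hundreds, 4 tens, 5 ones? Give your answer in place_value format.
Convert 0x1C4B (hexadecimal) → 1×4096 + 12×256 + 4×16 + 11 = 7243 (decimal)
Convert 4 hundreds, 4 tens, 5 ones (place-value notation) → 4×100 + 4×10 + 5 = 445 (decimal)
Compute 7243 - 445 = 6798
Convert 6798 (decimal) → 6798 = 6×1000 + 7×100 + 9×10 + 8 → 6 thousands, 7 hundreds, 9 tens, 8 ones (place-value notation)
6 thousands, 7 hundreds, 9 tens, 8 ones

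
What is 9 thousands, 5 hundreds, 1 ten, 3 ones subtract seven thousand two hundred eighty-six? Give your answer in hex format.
Convert 9 thousands, 5 hundreds, 1 ten, 3 ones (place-value notation) → 9×1000 + 5×100 + 1×10 + 3 = 9513 (decimal)
Convert seven thousand two hundred eighty-six (English words) → 7×1000 + 2×100 + 86 = 7286 (decimal)
Compute 9513 - 7286 = 2227
Convert 2227 (decimal) → 2227 = 8×256 + 11×16 + 3 → 0x8B3 (hexadecimal)
0x8B3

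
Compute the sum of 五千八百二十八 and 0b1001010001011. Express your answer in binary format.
Convert 五千八百二十八 (Chinese numeral) → 5×1000 + 8×100 + 2×10 + 8 = 5828 (decimal)
Convert 0b1001010001011 (binary) → 4096 + 512 + 128 + 8 + 2 + 1 = 4747 (decimal)
Compute 5828 + 4747 = 10575
Convert 10575 (decimal) → 10575 = 8192 + 2048 + 256 + 64 + 8 + 4 + 2 + 1 → 0b10100101001111 (binary)
0b10100101001111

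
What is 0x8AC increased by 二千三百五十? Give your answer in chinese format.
Convert 0x8AC (hexadecimal) → 8×256 + 10×16 + 12 = 2220 (decimal)
Convert 二千三百五十 (Chinese numeral) → 2×1000 + 3×100 + 5×10 = 2350 (decimal)
Compute 2220 + 2350 = 4570
Convert 4570 (decimal) → 4570 = 4×1000 + 5×100 + 7×10 → 四千五百七十 (Chinese numeral)
四千五百七十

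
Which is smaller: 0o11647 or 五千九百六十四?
Convert 0o11647 (octal) → 1×4096 + 1×512 + 6×64 + 4×8 + 7 = 5031 (decimal)
Convert 五千九百六十四 (Chinese numeral) → 5×1000 + 9×100 + 6×10 + 4 = 5964 (decimal)
Compare 5031 vs 5964: smaller = 5031
5031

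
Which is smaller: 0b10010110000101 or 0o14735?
Convert 0b10010110000101 (binary) → 8192 + 1024 + 256 + 128 + 4 + 1 = 9605 (decimal)
Convert 0o14735 (octal) → 1×4096 + 4×512 + 7×64 + 3×8 + 5 = 6621 (decimal)
Compare 9605 vs 6621: smaller = 6621
6621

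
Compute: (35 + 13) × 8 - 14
Parentheses first: 35 + 13 = 48
Multiply: 48 × 8 = 384
Subtract: 384 - 14 = 370
370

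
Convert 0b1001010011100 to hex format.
Convert 0b1001010011100 (binary) → 4096 + 512 + 128 + 16 + 8 + 4 = 4764 (decimal)
Convert 4764 (decimal) → 4764 = 1×4096 + 2×256 + 9×16 + 12 → 0x129C (hexadecimal)
0x129C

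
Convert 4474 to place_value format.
Convert 4474 (decimal) → 4474 = 4×1000 + 4×100 + 7×10 + 4 → 4 thousands, 4 hundreds, 7 tens, 4 ones (place-value notation)
4 thousands, 4 hundreds, 7 tens, 4 ones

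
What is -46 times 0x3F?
Convert 0x3F (hexadecimal) → 3×16 + 15 = 63 (decimal)
Compute -46 × 63 = -2898
-2898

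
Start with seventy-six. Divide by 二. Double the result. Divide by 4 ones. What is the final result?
Convert seventy-six (English words) → 76 (decimal)
Start: 76
Convert 二 (Chinese numeral) → 2 (decimal)
76 ÷ 2 = 38
38 × 2 = 76
Convert 4 ones (place-value notation) → 4 (decimal)
76 ÷ 4 = 19
19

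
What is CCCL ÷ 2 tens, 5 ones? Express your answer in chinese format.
Convert CCCL (Roman numeral) → 100 + 100 + 100 + 50 = 350 (decimal)
Convert 2 tens, 5 ones (place-value notation) → 2×10 + 5 = 25 (decimal)
Compute 350 ÷ 25 = 14
Convert 14 (decimal) → 14 = 1×10 + 4 → 十四 (Chinese numeral)
十四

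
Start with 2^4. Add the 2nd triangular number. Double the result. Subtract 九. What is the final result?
Convert 2^4 (power) → 16 (decimal)
Start: 16
Convert the 2nd triangular number (triangular index) → 2×3/2 = 3 (decimal)
16 + 3 = 19
19 × 2 = 38
Convert 九 (Chinese numeral) → 9 (decimal)
38 - 9 = 29
29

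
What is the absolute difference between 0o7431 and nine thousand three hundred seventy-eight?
Convert 0o7431 (octal) → 7×512 + 4×64 + 3×8 + 1 = 3865 (decimal)
Convert nine thousand three hundred seventy-eight (English words) → 9×1000 + 3×100 + 78 = 9378 (decimal)
Compute |3865 - 9378| = 5513
5513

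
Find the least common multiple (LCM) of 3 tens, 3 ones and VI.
Convert 3 tens, 3 ones (place-value notation) → 3×10 + 3 = 33 (decimal)
Convert VI (Roman numeral) → 5 + 1 = 6 (decimal)
Compute lcm(33, 6) = 66
66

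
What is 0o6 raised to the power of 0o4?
Convert 0o6 (octal) → 6 (decimal)
Convert 0o4 (octal) → 4 (decimal)
Compute 6 ^ 4 = 1296
1296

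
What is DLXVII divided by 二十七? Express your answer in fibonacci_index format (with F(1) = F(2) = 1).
Convert DLXVII (Roman numeral) → 500 + 50 + 10 + 5 + 1 + 1 = 567 (decimal)
Convert 二十七 (Chinese numeral) → 2×10 + 7 = 27 (decimal)
Compute 567 ÷ 27 = 21
Convert 21 (decimal) → 1, 1, 2, 3, 5, 8, 13, 21 → the 8th Fibonacci number (Fibonacci index)
the 8th Fibonacci number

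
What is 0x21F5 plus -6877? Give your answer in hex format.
Convert 0x21F5 (hexadecimal) → 2×4096 + 1×256 + 15×16 + 5 = 8693 (decimal)
Compute 8693 + -6877 = 1816
Convert 1816 (decimal) → 1816 = 7×256 + 1×16 + 8 → 0x718 (hexadecimal)
0x718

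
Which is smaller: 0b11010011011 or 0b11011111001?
Convert 0b11010011011 (binary) → 1024 + 512 + 128 + 16 + 8 + 2 + 1 = 1691 (decimal)
Convert 0b11011111001 (binary) → 1024 + 512 + 128 + 64 + 32 + 16 + 8 + 1 = 1785 (decimal)
Compare 1691 vs 1785: smaller = 1691
1691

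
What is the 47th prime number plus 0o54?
The 47th prime number = 211
Convert 0o54 (octal) → 5×8 + 4 = 44 (decimal)
Compute 211 + 44 = 255
255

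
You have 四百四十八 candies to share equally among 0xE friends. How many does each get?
Convert 四百四十八 (Chinese numeral) → 4×100 + 4×10 + 8 = 448 (decimal)
Convert 0xE (hexadecimal) → 14 (decimal)
Compute 448 ÷ 14 = 32
32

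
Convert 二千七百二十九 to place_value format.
Convert 二千七百二十九 (Chinese numeral) → 2×1000 + 7×100 + 2×10 + 9 = 2729 (decimal)
Convert 2729 (decimal) → 2729 = 2×1000 + 7×100 + 2×10 + 9 → 2 thousands, 7 hundreds, 2 tens, 9 ones (place-value notation)
2 thousands, 7 hundreds, 2 tens, 9 ones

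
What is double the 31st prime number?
The 31st prime number = 127
Compute 127 × 2 = 254
254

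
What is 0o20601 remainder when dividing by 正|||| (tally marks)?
Convert 0o20601 (octal) → 2×4096 + 6×64 + 1 = 8577 (decimal)
Convert 正|||| (tally marks) → 5 + 4 = 9 (decimal)
Compute 8577 mod 9 = 0
0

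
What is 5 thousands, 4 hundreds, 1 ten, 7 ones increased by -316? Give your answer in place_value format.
Convert 5 thousands, 4 hundreds, 1 ten, 7 ones (place-value notation) → 5×1000 + 4×100 + 1×10 + 7 = 5417 (decimal)
Compute 5417 + -316 = 5101
Convert 5101 (decimal) → 5101 = 5×1000 + 1×100 + 1 → 5 thousands, 1 hundred, 1 one (place-value notation)
5 thousands, 1 hundred, 1 one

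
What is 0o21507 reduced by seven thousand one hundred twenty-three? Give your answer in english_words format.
Convert 0o21507 (octal) → 2×4096 + 1×512 + 5×64 + 7 = 9031 (decimal)
Convert seven thousand one hundred twenty-three (English words) → 7×1000 + 1×100 + 23 = 7123 (decimal)
Compute 9031 - 7123 = 1908
Convert 1908 (decimal) → 1908 = 1×1000 + 9×100 + 8 → one thousand nine hundred eight (English words)
one thousand nine hundred eight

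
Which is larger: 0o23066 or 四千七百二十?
Convert 0o23066 (octal) → 2×4096 + 3×512 + 6×8 + 6 = 9782 (decimal)
Convert 四千七百二十 (Chinese numeral) → 4×1000 + 7×100 + 2×10 = 4720 (decimal)
Compare 9782 vs 4720: larger = 9782
9782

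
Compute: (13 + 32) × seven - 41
Convert seven (English words) → 7 (decimal)
Expression in decimal: (13 + 32) × 7 - 41
Parentheses first: 13 + 32 = 45
Multiply: 45 × 7 = 315
Subtract: 315 - 41 = 274
274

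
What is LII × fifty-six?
Convert LII (Roman numeral) → 50 + 1 + 1 = 52 (decimal)
Convert fifty-six (English words) → 56 (decimal)
Compute 52 × 56 = 2912
2912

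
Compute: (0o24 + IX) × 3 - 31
Convert 0o24 (octal) → 2×8 + 4 = 20 (decimal)
Convert IX (Roman numeral) → 9 (decimal)
Expression in decimal: (20 + 9) × 3 - 31
Parentheses first: 20 + 9 = 29
Multiply: 29 × 3 = 87
Subtract: 87 - 31 = 56
56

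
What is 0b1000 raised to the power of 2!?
Convert 0b1000 (binary) → 8 (decimal)
Convert 2! (factorial) → 2 (decimal)
Compute 8 ^ 2 = 64
64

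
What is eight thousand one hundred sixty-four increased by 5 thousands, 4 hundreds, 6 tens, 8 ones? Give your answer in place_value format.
Convert eight thousand one hundred sixty-four (English words) → 8×1000 + 1×100 + 64 = 8164 (decimal)
Convert 5 thousands, 4 hundreds, 6 tens, 8 ones (place-value notation) → 5×1000 + 4×100 + 6×10 + 8 = 5468 (decimal)
Compute 8164 + 5468 = 13632
Convert 13632 (decimal) → 13632 = 13×1000 + 6×100 + 3×10 + 2 → 13 thousands, 6 hundreds, 3 tens, 2 ones (place-value notation)
13 thousands, 6 hundreds, 3 tens, 2 ones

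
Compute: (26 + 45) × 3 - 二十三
Convert 二十三 (Chinese numeral) → 2×10 + 3 = 23 (decimal)
Expression in decimal: (26 + 45) × 3 - 23
Parentheses first: 26 + 45 = 71
Multiply: 71 × 3 = 213
Subtract: 213 - 23 = 190
190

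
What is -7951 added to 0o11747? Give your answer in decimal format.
Convert 0o11747 (octal) → 1×4096 + 1×512 + 7×64 + 4×8 + 7 = 5095 (decimal)
Compute -7951 + 5095 = -2856
-2856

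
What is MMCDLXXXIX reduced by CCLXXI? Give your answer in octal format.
Convert MMCDLXXXIX (Roman numeral) → 1000 + 1000 + 400 + 50 + 10 + 10 + 10 + 9 = 2489 (decimal)
Convert CCLXXI (Roman numeral) → 100 + 100 + 50 + 10 + 10 + 1 = 271 (decimal)
Compute 2489 - 271 = 2218
Convert 2218 (decimal) → 2218 = 4×512 + 2×64 + 5×8 + 2 → 0o4252 (octal)
0o4252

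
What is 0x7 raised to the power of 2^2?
Convert 0x7 (hexadecimal) → 7 (decimal)
Convert 2^2 (power) → 4 (decimal)
Compute 7 ^ 4 = 2401
2401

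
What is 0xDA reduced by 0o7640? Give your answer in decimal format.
Convert 0xDA (hexadecimal) → 13×16 + 10 = 218 (decimal)
Convert 0o7640 (octal) → 7×512 + 6×64 + 4×8 = 4000 (decimal)
Compute 218 - 4000 = -3782
-3782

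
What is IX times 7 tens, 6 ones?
Convert IX (Roman numeral) → 9 (decimal)
Convert 7 tens, 6 ones (place-value notation) → 7×10 + 6 = 76 (decimal)
Compute 9 × 76 = 684
684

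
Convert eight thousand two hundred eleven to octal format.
Convert eight thousand two hundred eleven (English words) → 8×1000 + 2×100 + 11 = 8211 (decimal)
Convert 8211 (decimal) → 8211 = 2×4096 + 2×8 + 3 → 0o20023 (octal)
0o20023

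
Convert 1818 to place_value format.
Convert 1818 (decimal) → 1818 = 1×1000 + 8×100 + 1×10 + 8 → 1 thousand, 8 hundreds, 1 ten, 8 ones (place-value notation)
1 thousand, 8 hundreds, 1 ten, 8 ones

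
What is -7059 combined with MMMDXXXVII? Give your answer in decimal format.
Convert MMMDXXXVII (Roman numeral) → 1000 + 1000 + 1000 + 500 + 10 + 10 + 10 + 5 + 1 + 1 = 3537 (decimal)
Compute -7059 + 3537 = -3522
-3522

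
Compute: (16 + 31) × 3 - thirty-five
Convert thirty-five (English words) → 35 (decimal)
Expression in decimal: (16 + 31) × 3 - 35
Parentheses first: 16 + 31 = 47
Multiply: 47 × 3 = 141
Subtract: 141 - 35 = 106
106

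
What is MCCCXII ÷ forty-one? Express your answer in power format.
Convert MCCCXII (Roman numeral) → 1000 + 100 + 100 + 100 + 10 + 1 + 1 = 1312 (decimal)
Convert forty-one (English words) → 41 (decimal)
Compute 1312 ÷ 41 = 32
Convert 32 (decimal) → 2^5 (power)
2^5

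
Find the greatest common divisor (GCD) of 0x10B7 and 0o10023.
Convert 0x10B7 (hexadecimal) → 1×4096 + 11×16 + 7 = 4279 (decimal)
Convert 0o10023 (octal) → 1×4096 + 2×8 + 3 = 4115 (decimal)
Compute gcd(4279, 4115) = 1
1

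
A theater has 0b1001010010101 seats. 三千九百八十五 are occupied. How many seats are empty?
Convert 0b1001010010101 (binary) → 4096 + 512 + 128 + 16 + 4 + 1 = 4757 (decimal)
Convert 三千九百八十五 (Chinese numeral) → 3×1000 + 9×100 + 8×10 + 5 = 3985 (decimal)
Compute 4757 - 3985 = 772
772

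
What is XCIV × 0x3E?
Convert XCIV (Roman numeral) → 90 + 4 = 94 (decimal)
Convert 0x3E (hexadecimal) → 3×16 + 14 = 62 (decimal)
Compute 94 × 62 = 5828
5828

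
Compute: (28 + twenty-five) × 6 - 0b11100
Convert twenty-five (English words) → 25 (decimal)
Convert 0b11100 (binary) → 16 + 8 + 4 = 28 (decimal)
Expression in decimal: (28 + 25) × 6 - 28
Parentheses first: 28 + 25 = 53
Multiply: 53 × 6 = 318
Subtract: 318 - 28 = 290
290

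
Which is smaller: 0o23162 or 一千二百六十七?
Convert 0o23162 (octal) → 2×4096 + 3×512 + 1×64 + 6×8 + 2 = 9842 (decimal)
Convert 一千二百六十七 (Chinese numeral) → 1×1000 + 2×100 + 6×10 + 7 = 1267 (decimal)
Compare 9842 vs 1267: smaller = 1267
1267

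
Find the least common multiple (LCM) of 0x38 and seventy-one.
Convert 0x38 (hexadecimal) → 3×16 + 8 = 56 (decimal)
Convert seventy-one (English words) → 71 (decimal)
Compute lcm(56, 71) = 3976
3976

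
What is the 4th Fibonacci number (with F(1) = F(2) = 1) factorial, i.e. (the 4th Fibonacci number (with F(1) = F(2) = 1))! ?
Convert the 4th Fibonacci number (with F(1) = F(2) = 1) (Fibonacci index) → 1, 1, 2, 3 → 3 (decimal)
Compute 3! = 6
6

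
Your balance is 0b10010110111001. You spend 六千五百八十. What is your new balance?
Convert 0b10010110111001 (binary) → 8192 + 1024 + 256 + 128 + 32 + 16 + 8 + 1 = 9657 (decimal)
Convert 六千五百八十 (Chinese numeral) → 6×1000 + 5×100 + 8×10 = 6580 (decimal)
Compute 9657 - 6580 = 3077
3077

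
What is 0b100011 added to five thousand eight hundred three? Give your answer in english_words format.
Convert 0b100011 (binary) → 32 + 2 + 1 = 35 (decimal)
Convert five thousand eight hundred three (English words) → 5×1000 + 8×100 + 3 = 5803 (decimal)
Compute 35 + 5803 = 5838
Convert 5838 (decimal) → 5838 = 5×1000 + 8×100 + 38 → five thousand eight hundred thirty-eight (English words)
five thousand eight hundred thirty-eight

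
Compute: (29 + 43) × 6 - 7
Parentheses first: 29 + 43 = 72
Multiply: 72 × 6 = 432
Subtract: 432 - 7 = 425
425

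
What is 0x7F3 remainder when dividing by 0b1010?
Convert 0x7F3 (hexadecimal) → 7×256 + 15×16 + 3 = 2035 (decimal)
Convert 0b1010 (binary) → 8 + 2 = 10 (decimal)
Compute 2035 mod 10 = 5
5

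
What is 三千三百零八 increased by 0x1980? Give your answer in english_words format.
Convert 三千三百零八 (Chinese numeral) → 3×1000 + 3×100 + 8 = 3308 (decimal)
Convert 0x1980 (hexadecimal) → 1×4096 + 9×256 + 8×16 = 6528 (decimal)
Compute 3308 + 6528 = 9836
Convert 9836 (decimal) → 9836 = 9×1000 + 8×100 + 36 → nine thousand eight hundred thirty-six (English words)
nine thousand eight hundred thirty-six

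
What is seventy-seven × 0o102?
Convert seventy-seven (English words) → 77 (decimal)
Convert 0o102 (octal) → 1×64 + 2 = 66 (decimal)
Compute 77 × 66 = 5082
5082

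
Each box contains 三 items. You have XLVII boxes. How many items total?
Convert 三 (Chinese numeral) → 3 (decimal)
Convert XLVII (Roman numeral) → 40 + 5 + 1 + 1 = 47 (decimal)
Compute 3 × 47 = 141
141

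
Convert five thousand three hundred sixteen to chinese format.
Convert five thousand three hundred sixteen (English words) → 5×1000 + 3×100 + 16 = 5316 (decimal)
Convert 5316 (decimal) → 5316 = 5×1000 + 3×100 + 1×10 + 6 → 五千三百一十六 (Chinese numeral)
五千三百一十六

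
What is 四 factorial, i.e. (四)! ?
Convert 四 (Chinese numeral) → 4 (decimal)
Compute 4! = 24
24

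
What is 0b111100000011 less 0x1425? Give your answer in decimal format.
Convert 0b111100000011 (binary) → 2048 + 1024 + 512 + 256 + 2 + 1 = 3843 (decimal)
Convert 0x1425 (hexadecimal) → 1×4096 + 4×256 + 2×16 + 5 = 5157 (decimal)
Compute 3843 - 5157 = -1314
-1314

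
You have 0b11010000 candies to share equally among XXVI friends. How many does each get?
Convert 0b11010000 (binary) → 128 + 64 + 16 = 208 (decimal)
Convert XXVI (Roman numeral) → 10 + 10 + 5 + 1 = 26 (decimal)
Compute 208 ÷ 26 = 8
8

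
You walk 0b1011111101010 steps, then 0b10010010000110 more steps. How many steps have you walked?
Convert 0b1011111101010 (binary) → 4096 + 1024 + 512 + 256 + 128 + 64 + 32 + 8 + 2 = 6122 (decimal)
Convert 0b10010010000110 (binary) → 8192 + 1024 + 128 + 4 + 2 = 9350 (decimal)
Compute 6122 + 9350 = 15472
15472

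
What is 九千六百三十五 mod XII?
Convert 九千六百三十五 (Chinese numeral) → 9×1000 + 6×100 + 3×10 + 5 = 9635 (decimal)
Convert XII (Roman numeral) → 10 + 1 + 1 = 12 (decimal)
Compute 9635 mod 12 = 11
11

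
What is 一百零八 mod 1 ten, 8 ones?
Convert 一百零八 (Chinese numeral) → 1×100 + 8 = 108 (decimal)
Convert 1 ten, 8 ones (place-value notation) → 1×10 + 8 = 18 (decimal)
Compute 108 mod 18 = 0
0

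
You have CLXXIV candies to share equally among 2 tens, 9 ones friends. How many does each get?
Convert CLXXIV (Roman numeral) → 100 + 50 + 10 + 10 + 4 = 174 (decimal)
Convert 2 tens, 9 ones (place-value notation) → 2×10 + 9 = 29 (decimal)
Compute 174 ÷ 29 = 6
6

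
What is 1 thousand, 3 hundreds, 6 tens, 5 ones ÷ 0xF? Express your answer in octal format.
Convert 1 thousand, 3 hundreds, 6 tens, 5 ones (place-value notation) → 1×1000 + 3×100 + 6×10 + 5 = 1365 (decimal)
Convert 0xF (hexadecimal) → 15 (decimal)
Compute 1365 ÷ 15 = 91
Convert 91 (decimal) → 91 = 1×64 + 3×8 + 3 → 0o133 (octal)
0o133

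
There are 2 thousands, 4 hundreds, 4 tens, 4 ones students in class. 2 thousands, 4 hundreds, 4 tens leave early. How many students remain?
Convert 2 thousands, 4 hundreds, 4 tens, 4 ones (place-value notation) → 2×1000 + 4×100 + 4×10 + 4 = 2444 (decimal)
Convert 2 thousands, 4 hundreds, 4 tens (place-value notation) → 2×1000 + 4×100 + 4×10 = 2440 (decimal)
Compute 2444 - 2440 = 4
4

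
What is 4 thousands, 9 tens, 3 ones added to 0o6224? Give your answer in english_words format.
Convert 4 thousands, 9 tens, 3 ones (place-value notation) → 4×1000 + 9×10 + 3 = 4093 (decimal)
Convert 0o6224 (octal) → 6×512 + 2×64 + 2×8 + 4 = 3220 (decimal)
Compute 4093 + 3220 = 7313
Convert 7313 (decimal) → 7313 = 7×1000 + 3×100 + 13 → seven thousand three hundred thirteen (English words)
seven thousand three hundred thirteen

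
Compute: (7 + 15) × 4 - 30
Parentheses first: 7 + 15 = 22
Multiply: 22 × 4 = 88
Subtract: 88 - 30 = 58
58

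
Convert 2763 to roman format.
Convert 2763 (decimal) → 2763 = 1000 + 1000 + 500 + 100 + 100 + 50 + 10 + 1 + 1 + 1 → MMDCCLXIII (Roman numeral)
MMDCCLXIII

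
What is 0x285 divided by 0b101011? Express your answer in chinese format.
Convert 0x285 (hexadecimal) → 2×256 + 8×16 + 5 = 645 (decimal)
Convert 0b101011 (binary) → 32 + 8 + 2 + 1 = 43 (decimal)
Compute 645 ÷ 43 = 15
Convert 15 (decimal) → 15 = 1×10 + 5 → 十五 (Chinese numeral)
十五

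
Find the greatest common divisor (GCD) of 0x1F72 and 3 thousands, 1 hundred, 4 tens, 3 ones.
Convert 0x1F72 (hexadecimal) → 1×4096 + 15×256 + 7×16 + 2 = 8050 (decimal)
Convert 3 thousands, 1 hundred, 4 tens, 3 ones (place-value notation) → 3×1000 + 1×100 + 4×10 + 3 = 3143 (decimal)
Compute gcd(8050, 3143) = 7
7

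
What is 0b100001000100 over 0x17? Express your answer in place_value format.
Convert 0b100001000100 (binary) → 2048 + 64 + 4 = 2116 (decimal)
Convert 0x17 (hexadecimal) → 1×16 + 7 = 23 (decimal)
Compute 2116 ÷ 23 = 92
Convert 92 (decimal) → 92 = 9×10 + 2 → 9 tens, 2 ones (place-value notation)
9 tens, 2 ones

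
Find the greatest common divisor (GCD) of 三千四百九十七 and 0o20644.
Convert 三千四百九十七 (Chinese numeral) → 3×1000 + 4×100 + 9×10 + 7 = 3497 (decimal)
Convert 0o20644 (octal) → 2×4096 + 6×64 + 4×8 + 4 = 8612 (decimal)
Compute gcd(3497, 8612) = 1
1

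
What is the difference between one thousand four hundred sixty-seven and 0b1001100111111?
Convert one thousand four hundred sixty-seven (English words) → 1×1000 + 4×100 + 67 = 1467 (decimal)
Convert 0b1001100111111 (binary) → 4096 + 512 + 256 + 32 + 16 + 8 + 4 + 2 + 1 = 4927 (decimal)
Difference: |1467 - 4927| = 3460
3460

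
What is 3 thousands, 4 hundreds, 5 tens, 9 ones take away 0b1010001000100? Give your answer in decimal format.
Convert 3 thousands, 4 hundreds, 5 tens, 9 ones (place-value notation) → 3×1000 + 4×100 + 5×10 + 9 = 3459 (decimal)
Convert 0b1010001000100 (binary) → 4096 + 1024 + 64 + 4 = 5188 (decimal)
Compute 3459 - 5188 = -1729
-1729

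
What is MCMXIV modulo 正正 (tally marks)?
Convert MCMXIV (Roman numeral) → 1000 + 900 + 10 + 4 = 1914 (decimal)
Convert 正正 (tally marks) → 5 + 5 = 10 (decimal)
Compute 1914 mod 10 = 4
4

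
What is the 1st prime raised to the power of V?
Convert the 1st prime (prime index) → 2 (decimal)
Convert V (Roman numeral) → 5 (decimal)
Compute 2 ^ 5 = 32
32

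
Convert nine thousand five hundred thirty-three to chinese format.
Convert nine thousand five hundred thirty-three (English words) → 9×1000 + 5×100 + 33 = 9533 (decimal)
Convert 9533 (decimal) → 9533 = 9×1000 + 5×100 + 3×10 + 3 → 九千五百三十三 (Chinese numeral)
九千五百三十三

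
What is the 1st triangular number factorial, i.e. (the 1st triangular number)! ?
Convert the 1st triangular number (triangular index) → 1×2/2 = 1 (decimal)
Compute 1! = 1
1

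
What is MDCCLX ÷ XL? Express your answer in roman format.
Convert MDCCLX (Roman numeral) → 1000 + 500 + 100 + 100 + 50 + 10 = 1760 (decimal)
Convert XL (Roman numeral) → 40 (decimal)
Compute 1760 ÷ 40 = 44
Convert 44 (decimal) → 44 = 40 + 4 → XLIV (Roman numeral)
XLIV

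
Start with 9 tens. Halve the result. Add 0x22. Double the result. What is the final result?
Convert 9 tens (place-value notation) → 9×10 = 90 (decimal)
Start: 90
90 ÷ 2 = 45
Convert 0x22 (hexadecimal) → 2×16 + 2 = 34 (decimal)
45 + 34 = 79
79 × 2 = 158
158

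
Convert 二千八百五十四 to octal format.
Convert 二千八百五十四 (Chinese numeral) → 2×1000 + 8×100 + 5×10 + 4 = 2854 (decimal)
Convert 2854 (decimal) → 2854 = 5×512 + 4×64 + 4×8 + 6 → 0o5446 (octal)
0o5446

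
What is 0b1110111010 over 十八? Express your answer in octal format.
Convert 0b1110111010 (binary) → 512 + 256 + 128 + 32 + 16 + 8 + 2 = 954 (decimal)
Convert 十八 (Chinese numeral) → 1×10 + 8 = 18 (decimal)
Compute 954 ÷ 18 = 53
Convert 53 (decimal) → 53 = 6×8 + 5 → 0o65 (octal)
0o65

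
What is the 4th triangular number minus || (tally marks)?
The 4th triangular number = 4×5/2 = 10
Convert || (tally marks) → 2 (decimal)
Compute 10 - 2 = 8
8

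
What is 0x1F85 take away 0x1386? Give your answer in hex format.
Convert 0x1F85 (hexadecimal) → 1×4096 + 15×256 + 8×16 + 5 = 8069 (decimal)
Convert 0x1386 (hexadecimal) → 1×4096 + 3×256 + 8×16 + 6 = 4998 (decimal)
Compute 8069 - 4998 = 3071
Convert 3071 (decimal) → 3071 = 11×256 + 15×16 + 15 → 0xBFF (hexadecimal)
0xBFF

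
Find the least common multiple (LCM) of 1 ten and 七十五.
Convert 1 ten (place-value notation) → 1×10 = 10 (decimal)
Convert 七十五 (Chinese numeral) → 7×10 + 5 = 75 (decimal)
Compute lcm(10, 75) = 150
150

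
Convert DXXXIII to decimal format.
Convert DXXXIII (Roman numeral) → 500 + 10 + 10 + 10 + 1 + 1 + 1 = 533 (decimal)
533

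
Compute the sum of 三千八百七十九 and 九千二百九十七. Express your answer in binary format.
Convert 三千八百七十九 (Chinese numeral) → 3×1000 + 8×100 + 7×10 + 9 = 3879 (decimal)
Convert 九千二百九十七 (Chinese numeral) → 9×1000 + 2×100 + 9×10 + 7 = 9297 (decimal)
Compute 3879 + 9297 = 13176
Convert 13176 (decimal) → 13176 = 8192 + 4096 + 512 + 256 + 64 + 32 + 16 + 8 → 0b11001101111000 (binary)
0b11001101111000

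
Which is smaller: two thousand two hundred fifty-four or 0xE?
Convert two thousand two hundred fifty-four (English words) → 2×1000 + 2×100 + 54 = 2254 (decimal)
Convert 0xE (hexadecimal) → 14 (decimal)
Compare 2254 vs 14: smaller = 14
14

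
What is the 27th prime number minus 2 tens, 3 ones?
The 27th prime number = 103
Convert 2 tens, 3 ones (place-value notation) → 2×10 + 3 = 23 (decimal)
Compute 103 - 23 = 80
80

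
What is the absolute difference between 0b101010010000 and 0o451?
Convert 0b101010010000 (binary) → 2048 + 512 + 128 + 16 = 2704 (decimal)
Convert 0o451 (octal) → 4×64 + 5×8 + 1 = 297 (decimal)
Compute |2704 - 297| = 2407
2407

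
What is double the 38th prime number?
The 38th prime number = 163
Compute 163 × 2 = 326
326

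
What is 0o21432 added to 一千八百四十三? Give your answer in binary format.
Convert 0o21432 (octal) → 2×4096 + 1×512 + 4×64 + 3×8 + 2 = 8986 (decimal)
Convert 一千八百四十三 (Chinese numeral) → 1×1000 + 8×100 + 4×10 + 3 = 1843 (decimal)
Compute 8986 + 1843 = 10829
Convert 10829 (decimal) → 10829 = 8192 + 2048 + 512 + 64 + 8 + 4 + 1 → 0b10101001001101 (binary)
0b10101001001101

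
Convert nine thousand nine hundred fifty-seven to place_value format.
Convert nine thousand nine hundred fifty-seven (English words) → 9×1000 + 9×100 + 57 = 9957 (decimal)
Convert 9957 (decimal) → 9957 = 9×1000 + 9×100 + 5×10 + 7 → 9 thousands, 9 hundreds, 5 tens, 7 ones (place-value notation)
9 thousands, 9 hundreds, 5 tens, 7 ones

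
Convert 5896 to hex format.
Convert 5896 (decimal) → 5896 = 1×4096 + 7×256 + 8 → 0x1708 (hexadecimal)
0x1708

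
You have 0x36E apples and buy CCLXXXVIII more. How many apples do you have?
Convert 0x36E (hexadecimal) → 3×256 + 6×16 + 14 = 878 (decimal)
Convert CCLXXXVIII (Roman numeral) → 100 + 100 + 50 + 10 + 10 + 10 + 5 + 1 + 1 + 1 = 288 (decimal)
Compute 878 + 288 = 1166
1166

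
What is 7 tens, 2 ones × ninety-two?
Convert 7 tens, 2 ones (place-value notation) → 7×10 + 2 = 72 (decimal)
Convert ninety-two (English words) → 92 (decimal)
Compute 72 × 92 = 6624
6624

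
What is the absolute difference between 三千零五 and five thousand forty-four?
Convert 三千零五 (Chinese numeral) → 3×1000 + 5 = 3005 (decimal)
Convert five thousand forty-four (English words) → 5×1000 + 44 = 5044 (decimal)
Compute |3005 - 5044| = 2039
2039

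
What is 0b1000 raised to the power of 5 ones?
Convert 0b1000 (binary) → 8 (decimal)
Convert 5 ones (place-value notation) → 5 (decimal)
Compute 8 ^ 5 = 32768
32768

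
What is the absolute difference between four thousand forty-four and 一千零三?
Convert four thousand forty-four (English words) → 4×1000 + 44 = 4044 (decimal)
Convert 一千零三 (Chinese numeral) → 1×1000 + 3 = 1003 (decimal)
Compute |4044 - 1003| = 3041
3041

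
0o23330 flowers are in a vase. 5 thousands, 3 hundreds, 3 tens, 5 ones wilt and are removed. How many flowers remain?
Convert 0o23330 (octal) → 2×4096 + 3×512 + 3×64 + 3×8 = 9944 (decimal)
Convert 5 thousands, 3 hundreds, 3 tens, 5 ones (place-value notation) → 5×1000 + 3×100 + 3×10 + 5 = 5335 (decimal)
Compute 9944 - 5335 = 4609
4609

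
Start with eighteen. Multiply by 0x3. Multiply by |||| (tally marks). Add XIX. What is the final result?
Convert eighteen (English words) → 18 (decimal)
Start: 18
Convert 0x3 (hexadecimal) → 3 (decimal)
18 × 3 = 54
Convert |||| (tally marks) → 4 (decimal)
54 × 4 = 216
Convert XIX (Roman numeral) → 10 + 9 = 19 (decimal)
216 + 19 = 235
235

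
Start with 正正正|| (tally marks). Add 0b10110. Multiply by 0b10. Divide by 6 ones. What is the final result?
Convert 正正正|| (tally marks) → 5 + 5 + 5 + 2 = 17 (decimal)
Start: 17
Convert 0b10110 (binary) → 16 + 4 + 2 = 22 (decimal)
17 + 22 = 39
Convert 0b10 (binary) → 2 (decimal)
39 × 2 = 78
Convert 6 ones (place-value notation) → 6 (decimal)
78 ÷ 6 = 13
13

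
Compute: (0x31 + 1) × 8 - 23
Convert 0x31 (hexadecimal) → 3×16 + 1 = 49 (decimal)
Expression in decimal: (49 + 1) × 8 - 23
Parentheses first: 49 + 1 = 50
Multiply: 50 × 8 = 400
Subtract: 400 - 23 = 377
377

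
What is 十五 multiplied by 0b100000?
Convert 十五 (Chinese numeral) → 1×10 + 5 = 15 (decimal)
Convert 0b100000 (binary) → 32 (decimal)
Compute 15 × 32 = 480
480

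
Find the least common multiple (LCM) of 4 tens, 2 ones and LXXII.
Convert 4 tens, 2 ones (place-value notation) → 4×10 + 2 = 42 (decimal)
Convert LXXII (Roman numeral) → 50 + 10 + 10 + 1 + 1 = 72 (decimal)
Compute lcm(42, 72) = 504
504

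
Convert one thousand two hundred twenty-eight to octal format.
Convert one thousand two hundred twenty-eight (English words) → 1×1000 + 2×100 + 28 = 1228 (decimal)
Convert 1228 (decimal) → 1228 = 2×512 + 3×64 + 1×8 + 4 → 0o2314 (octal)
0o2314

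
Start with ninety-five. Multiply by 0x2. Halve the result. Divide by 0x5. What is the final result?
Convert ninety-five (English words) → 95 (decimal)
Start: 95
Convert 0x2 (hexadecimal) → 2 (decimal)
95 × 2 = 190
190 ÷ 2 = 95
Convert 0x5 (hexadecimal) → 5 (decimal)
95 ÷ 5 = 19
19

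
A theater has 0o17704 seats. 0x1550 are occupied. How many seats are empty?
Convert 0o17704 (octal) → 1×4096 + 7×512 + 7×64 + 4 = 8132 (decimal)
Convert 0x1550 (hexadecimal) → 1×4096 + 5×256 + 5×16 = 5456 (decimal)
Compute 8132 - 5456 = 2676
2676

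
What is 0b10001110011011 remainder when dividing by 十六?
Convert 0b10001110011011 (binary) → 8192 + 512 + 256 + 128 + 16 + 8 + 2 + 1 = 9115 (decimal)
Convert 十六 (Chinese numeral) → 1×10 + 6 = 16 (decimal)
Compute 9115 mod 16 = 11
11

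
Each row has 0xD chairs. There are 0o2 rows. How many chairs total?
Convert 0xD (hexadecimal) → 13 (decimal)
Convert 0o2 (octal) → 2 (decimal)
Compute 13 × 2 = 26
26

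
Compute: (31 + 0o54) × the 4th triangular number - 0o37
Convert 0o54 (octal) → 5×8 + 4 = 44 (decimal)
Convert the 4th triangular number (triangular index) → 4×5/2 = 10 (decimal)
Convert 0o37 (octal) → 3×8 + 7 = 31 (decimal)
Expression in decimal: (31 + 44) × 10 - 31
Parentheses first: 31 + 44 = 75
Multiply: 75 × 10 = 750
Subtract: 750 - 31 = 719
719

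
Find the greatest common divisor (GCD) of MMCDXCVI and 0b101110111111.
Convert MMCDXCVI (Roman numeral) → 1000 + 1000 + 400 + 90 + 5 + 1 = 2496 (decimal)
Convert 0b101110111111 (binary) → 2048 + 512 + 256 + 128 + 32 + 16 + 8 + 4 + 2 + 1 = 3007 (decimal)
Compute gcd(2496, 3007) = 1
1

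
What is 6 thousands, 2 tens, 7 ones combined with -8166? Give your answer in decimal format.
Convert 6 thousands, 2 tens, 7 ones (place-value notation) → 6×1000 + 2×10 + 7 = 6027 (decimal)
Compute 6027 + -8166 = -2139
-2139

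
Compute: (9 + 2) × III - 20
Convert III (Roman numeral) → 1 + 1 + 1 = 3 (decimal)
Expression in decimal: (9 + 2) × 3 - 20
Parentheses first: 9 + 2 = 11
Multiply: 11 × 3 = 33
Subtract: 33 - 20 = 13
13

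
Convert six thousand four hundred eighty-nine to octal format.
Convert six thousand four hundred eighty-nine (English words) → 6×1000 + 4×100 + 89 = 6489 (decimal)
Convert 6489 (decimal) → 6489 = 1×4096 + 4×512 + 5×64 + 3×8 + 1 → 0o14531 (octal)
0o14531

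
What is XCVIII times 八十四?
Convert XCVIII (Roman numeral) → 90 + 5 + 1 + 1 + 1 = 98 (decimal)
Convert 八十四 (Chinese numeral) → 8×10 + 4 = 84 (decimal)
Compute 98 × 84 = 8232
8232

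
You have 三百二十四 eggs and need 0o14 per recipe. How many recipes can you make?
Convert 三百二十四 (Chinese numeral) → 3×100 + 2×10 + 4 = 324 (decimal)
Convert 0o14 (octal) → 1×8 + 4 = 12 (decimal)
Compute 324 ÷ 12 = 27
27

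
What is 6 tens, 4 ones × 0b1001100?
Convert 6 tens, 4 ones (place-value notation) → 6×10 + 4 = 64 (decimal)
Convert 0b1001100 (binary) → 64 + 8 + 4 = 76 (decimal)
Compute 64 × 76 = 4864
4864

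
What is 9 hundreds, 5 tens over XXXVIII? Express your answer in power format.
Convert 9 hundreds, 5 tens (place-value notation) → 9×100 + 5×10 = 950 (decimal)
Convert XXXVIII (Roman numeral) → 10 + 10 + 10 + 5 + 1 + 1 + 1 = 38 (decimal)
Compute 950 ÷ 38 = 25
Convert 25 (decimal) → 5^2 (power)
5^2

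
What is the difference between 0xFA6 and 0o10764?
Convert 0xFA6 (hexadecimal) → 15×256 + 10×16 + 6 = 4006 (decimal)
Convert 0o10764 (octal) → 1×4096 + 7×64 + 6×8 + 4 = 4596 (decimal)
Difference: |4006 - 4596| = 590
590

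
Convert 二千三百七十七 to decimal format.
Convert 二千三百七十七 (Chinese numeral) → 2×1000 + 3×100 + 7×10 + 7 = 2377 (decimal)
2377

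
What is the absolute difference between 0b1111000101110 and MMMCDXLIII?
Convert 0b1111000101110 (binary) → 4096 + 2048 + 1024 + 512 + 32 + 8 + 4 + 2 = 7726 (decimal)
Convert MMMCDXLIII (Roman numeral) → 1000 + 1000 + 1000 + 400 + 40 + 1 + 1 + 1 = 3443 (decimal)
Compute |7726 - 3443| = 4283
4283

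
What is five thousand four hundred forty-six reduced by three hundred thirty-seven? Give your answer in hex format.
Convert five thousand four hundred forty-six (English words) → 5×1000 + 4×100 + 46 = 5446 (decimal)
Convert three hundred thirty-seven (English words) → 3×100 + 37 = 337 (decimal)
Compute 5446 - 337 = 5109
Convert 5109 (decimal) → 5109 = 1×4096 + 3×256 + 15×16 + 5 → 0x13F5 (hexadecimal)
0x13F5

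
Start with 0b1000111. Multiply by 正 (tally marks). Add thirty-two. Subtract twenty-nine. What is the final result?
Convert 0b1000111 (binary) → 64 + 4 + 2 + 1 = 71 (decimal)
Start: 71
Convert 正 (tally marks) → 5 (decimal)
71 × 5 = 355
Convert thirty-two (English words) → 32 (decimal)
355 + 32 = 387
Convert twenty-nine (English words) → 29 (decimal)
387 - 29 = 358
358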